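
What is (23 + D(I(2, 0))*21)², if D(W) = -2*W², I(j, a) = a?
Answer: 529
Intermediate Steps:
(23 + D(I(2, 0))*21)² = (23 - 2*0²*21)² = (23 - 2*0*21)² = (23 + 0*21)² = (23 + 0)² = 23² = 529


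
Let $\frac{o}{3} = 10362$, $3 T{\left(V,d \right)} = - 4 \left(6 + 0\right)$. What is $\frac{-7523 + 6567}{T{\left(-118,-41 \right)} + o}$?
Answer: $- \frac{478}{15539} \approx -0.030761$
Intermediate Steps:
$T{\left(V,d \right)} = -8$ ($T{\left(V,d \right)} = \frac{\left(-4\right) \left(6 + 0\right)}{3} = \frac{\left(-4\right) 6}{3} = \frac{1}{3} \left(-24\right) = -8$)
$o = 31086$ ($o = 3 \cdot 10362 = 31086$)
$\frac{-7523 + 6567}{T{\left(-118,-41 \right)} + o} = \frac{-7523 + 6567}{-8 + 31086} = - \frac{956}{31078} = \left(-956\right) \frac{1}{31078} = - \frac{478}{15539}$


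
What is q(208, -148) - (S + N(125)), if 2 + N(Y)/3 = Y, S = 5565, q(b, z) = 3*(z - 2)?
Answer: -6384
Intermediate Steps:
q(b, z) = -6 + 3*z (q(b, z) = 3*(-2 + z) = -6 + 3*z)
N(Y) = -6 + 3*Y
q(208, -148) - (S + N(125)) = (-6 + 3*(-148)) - (5565 + (-6 + 3*125)) = (-6 - 444) - (5565 + (-6 + 375)) = -450 - (5565 + 369) = -450 - 1*5934 = -450 - 5934 = -6384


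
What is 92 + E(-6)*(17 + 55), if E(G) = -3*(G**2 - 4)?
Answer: -6820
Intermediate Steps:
E(G) = 12 - 3*G**2 (E(G) = -3*(-4 + G**2) = 12 - 3*G**2)
92 + E(-6)*(17 + 55) = 92 + (12 - 3*(-6)**2)*(17 + 55) = 92 + (12 - 3*36)*72 = 92 + (12 - 108)*72 = 92 - 96*72 = 92 - 6912 = -6820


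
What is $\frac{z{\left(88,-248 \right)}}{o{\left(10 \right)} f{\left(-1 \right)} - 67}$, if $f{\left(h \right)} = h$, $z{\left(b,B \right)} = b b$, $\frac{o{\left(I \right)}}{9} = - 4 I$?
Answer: $\frac{7744}{293} \approx 26.43$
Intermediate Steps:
$o{\left(I \right)} = - 36 I$ ($o{\left(I \right)} = 9 \left(- 4 I\right) = - 36 I$)
$z{\left(b,B \right)} = b^{2}$
$\frac{z{\left(88,-248 \right)}}{o{\left(10 \right)} f{\left(-1 \right)} - 67} = \frac{88^{2}}{\left(-36\right) 10 \left(-1\right) - 67} = \frac{7744}{\left(-360\right) \left(-1\right) - 67} = \frac{7744}{360 - 67} = \frac{7744}{293}$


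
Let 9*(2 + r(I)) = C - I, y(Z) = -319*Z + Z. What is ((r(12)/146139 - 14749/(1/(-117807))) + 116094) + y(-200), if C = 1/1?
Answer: 2285531571654358/1315251 ≈ 1.7377e+9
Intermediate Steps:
y(Z) = -318*Z
C = 1 (C = 1*1 = 1)
r(I) = -17/9 - I/9 (r(I) = -2 + (1 - I)/9 = -2 + (⅑ - I/9) = -17/9 - I/9)
((r(12)/146139 - 14749/(1/(-117807))) + 116094) + y(-200) = (((-17/9 - ⅑*12)/146139 - 14749/(1/(-117807))) + 116094) - 318*(-200) = (((-17/9 - 4/3)*(1/146139) - 14749/(-1/117807)) + 116094) + 63600 = ((-29/9*1/146139 - 14749*(-117807)) + 116094) + 63600 = ((-29/1315251 + 1737535443) + 116094) + 63600 = (2285295228941164/1315251 + 116094) + 63600 = 2285447921690758/1315251 + 63600 = 2285531571654358/1315251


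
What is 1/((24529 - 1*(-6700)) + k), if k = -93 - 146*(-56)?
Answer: 1/39312 ≈ 2.5438e-5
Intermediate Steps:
k = 8083 (k = -93 + 8176 = 8083)
1/((24529 - 1*(-6700)) + k) = 1/((24529 - 1*(-6700)) + 8083) = 1/((24529 + 6700) + 8083) = 1/(31229 + 8083) = 1/39312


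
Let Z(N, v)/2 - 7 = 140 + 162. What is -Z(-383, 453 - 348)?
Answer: -618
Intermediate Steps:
Z(N, v) = 618 (Z(N, v) = 14 + 2*(140 + 162) = 14 + 2*302 = 14 + 604 = 618)
-Z(-383, 453 - 348) = -1*618 = -618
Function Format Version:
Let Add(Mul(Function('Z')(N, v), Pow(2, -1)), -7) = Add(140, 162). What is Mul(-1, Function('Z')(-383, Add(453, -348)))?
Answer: -618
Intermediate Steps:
Function('Z')(N, v) = 618 (Function('Z')(N, v) = Add(14, Mul(2, Add(140, 162))) = Add(14, Mul(2, 302)) = Add(14, 604) = 618)
Mul(-1, Function('Z')(-383, Add(453, -348))) = Mul(-1, 618) = -618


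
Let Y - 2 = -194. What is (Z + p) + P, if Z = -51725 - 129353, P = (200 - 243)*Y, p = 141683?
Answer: -31139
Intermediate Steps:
Y = -192 (Y = 2 - 194 = -192)
P = 8256 (P = (200 - 243)*(-192) = -43*(-192) = 8256)
Z = -181078
(Z + p) + P = (-181078 + 141683) + 8256 = -39395 + 8256 = -31139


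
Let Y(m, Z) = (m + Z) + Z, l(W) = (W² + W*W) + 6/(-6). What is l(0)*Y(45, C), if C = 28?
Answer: -101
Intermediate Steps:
l(W) = -1 + 2*W² (l(W) = (W² + W²) + 6*(-⅙) = 2*W² - 1 = -1 + 2*W²)
Y(m, Z) = m + 2*Z (Y(m, Z) = (Z + m) + Z = m + 2*Z)
l(0)*Y(45, C) = (-1 + 2*0²)*(45 + 2*28) = (-1 + 2*0)*(45 + 56) = (-1 + 0)*101 = -1*101 = -101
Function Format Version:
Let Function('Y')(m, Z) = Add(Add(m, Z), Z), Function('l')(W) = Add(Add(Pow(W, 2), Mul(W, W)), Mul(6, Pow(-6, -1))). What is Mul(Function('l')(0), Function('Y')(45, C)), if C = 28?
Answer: -101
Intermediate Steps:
Function('l')(W) = Add(-1, Mul(2, Pow(W, 2))) (Function('l')(W) = Add(Add(Pow(W, 2), Pow(W, 2)), Mul(6, Rational(-1, 6))) = Add(Mul(2, Pow(W, 2)), -1) = Add(-1, Mul(2, Pow(W, 2))))
Function('Y')(m, Z) = Add(m, Mul(2, Z)) (Function('Y')(m, Z) = Add(Add(Z, m), Z) = Add(m, Mul(2, Z)))
Mul(Function('l')(0), Function('Y')(45, C)) = Mul(Add(-1, Mul(2, Pow(0, 2))), Add(45, Mul(2, 28))) = Mul(Add(-1, Mul(2, 0)), Add(45, 56)) = Mul(Add(-1, 0), 101) = Mul(-1, 101) = -101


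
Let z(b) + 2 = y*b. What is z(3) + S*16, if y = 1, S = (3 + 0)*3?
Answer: 145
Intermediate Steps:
S = 9 (S = 3*3 = 9)
z(b) = -2 + b (z(b) = -2 + 1*b = -2 + b)
z(3) + S*16 = (-2 + 3) + 9*16 = 1 + 144 = 145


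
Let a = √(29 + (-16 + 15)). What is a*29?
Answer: 58*√7 ≈ 153.45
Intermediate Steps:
a = 2*√7 (a = √(29 - 1) = √28 = 2*√7 ≈ 5.2915)
a*29 = (2*√7)*29 = 58*√7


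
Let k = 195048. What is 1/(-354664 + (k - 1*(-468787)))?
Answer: 1/309171 ≈ 3.2345e-6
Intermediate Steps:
1/(-354664 + (k - 1*(-468787))) = 1/(-354664 + (195048 - 1*(-468787))) = 1/(-354664 + (195048 + 468787)) = 1/(-354664 + 663835) = 1/309171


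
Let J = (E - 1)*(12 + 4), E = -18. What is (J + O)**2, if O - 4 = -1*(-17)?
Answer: 80089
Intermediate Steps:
J = -304 (J = (-18 - 1)*(12 + 4) = -19*16 = -304)
O = 21 (O = 4 - 1*(-17) = 4 + 17 = 21)
(J + O)**2 = (-304 + 21)**2 = (-283)**2 = 80089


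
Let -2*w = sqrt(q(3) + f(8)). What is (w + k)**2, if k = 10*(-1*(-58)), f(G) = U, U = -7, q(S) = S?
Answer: (580 - I)**2 ≈ 3.364e+5 - 1160.0*I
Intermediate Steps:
f(G) = -7
k = 580 (k = 10*58 = 580)
w = -I (w = -sqrt(3 - 7)/2 = -I ≈ -1.0*I)
(w + k)**2 = (-I + 580)**2 = (580 - I)**2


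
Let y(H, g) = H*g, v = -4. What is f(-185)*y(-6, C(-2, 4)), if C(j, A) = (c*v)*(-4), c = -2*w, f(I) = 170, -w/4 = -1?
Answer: 130560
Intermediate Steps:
w = 4 (w = -4*(-1) = 4)
c = -8 (c = -2*4 = -8)
C(j, A) = -128 (C(j, A) = -8*(-4)*(-4) = 32*(-4) = -128)
f(-185)*y(-6, C(-2, 4)) = 170*(-6*(-128)) = 170*768 = 130560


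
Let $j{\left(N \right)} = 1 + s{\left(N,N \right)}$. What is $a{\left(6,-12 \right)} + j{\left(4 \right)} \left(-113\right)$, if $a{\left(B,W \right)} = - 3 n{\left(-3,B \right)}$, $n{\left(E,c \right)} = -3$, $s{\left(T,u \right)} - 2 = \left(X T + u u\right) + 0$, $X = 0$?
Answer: $-2138$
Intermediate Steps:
$s{\left(T,u \right)} = 2 + u^{2}$ ($s{\left(T,u \right)} = 2 + \left(\left(0 T + u u\right) + 0\right) = 2 + \left(\left(0 + u^{2}\right) + 0\right) = 2 + \left(u^{2} + 0\right) = 2 + u^{2}$)
$a{\left(B,W \right)} = 9$ ($a{\left(B,W \right)} = \left(-3\right) \left(-3\right) = 9$)
$j{\left(N \right)} = 3 + N^{2}$ ($j{\left(N \right)} = 1 + \left(2 + N^{2}\right) = 3 + N^{2}$)
$a{\left(6,-12 \right)} + j{\left(4 \right)} \left(-113\right) = 9 + \left(3 + 4^{2}\right) \left(-113\right) = 9 + \left(3 + 16\right) \left(-113\right) = 9 + 19 \left(-113\right) = 9 - 2147 = -2138$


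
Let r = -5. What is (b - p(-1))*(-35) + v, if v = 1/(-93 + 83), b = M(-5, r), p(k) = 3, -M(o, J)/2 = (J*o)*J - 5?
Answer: -89951/10 ≈ -8995.1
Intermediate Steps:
M(o, J) = 10 - 2*o*J² (M(o, J) = -2*((J*o)*J - 5) = -2*(o*J² - 5) = -2*(-5 + o*J²) = 10 - 2*o*J²)
b = 260 (b = 10 - 2*(-5)*(-5)² = 10 - 2*(-5)*25 = 10 + 250 = 260)
v = -⅒ (v = 1/(-10) = -⅒ ≈ -0.10000)
(b - p(-1))*(-35) + v = (260 - 1*3)*(-35) - ⅒ = (260 - 3)*(-35) - ⅒ = 257*(-35) - ⅒ = -8995 - ⅒ = -89951/10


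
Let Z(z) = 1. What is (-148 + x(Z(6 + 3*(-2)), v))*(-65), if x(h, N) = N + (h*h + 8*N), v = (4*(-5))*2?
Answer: 32955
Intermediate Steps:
v = -40 (v = -20*2 = -40)
x(h, N) = h² + 9*N (x(h, N) = N + (h² + 8*N) = h² + 9*N)
(-148 + x(Z(6 + 3*(-2)), v))*(-65) = (-148 + (1² + 9*(-40)))*(-65) = (-148 + (1 - 360))*(-65) = (-148 - 359)*(-65) = -507*(-65) = 32955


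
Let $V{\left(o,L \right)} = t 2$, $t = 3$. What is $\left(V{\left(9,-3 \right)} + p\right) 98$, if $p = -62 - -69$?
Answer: $1274$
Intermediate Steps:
$V{\left(o,L \right)} = 6$ ($V{\left(o,L \right)} = 3 \cdot 2 = 6$)
$p = 7$ ($p = -62 + 69 = 7$)
$\left(V{\left(9,-3 \right)} + p\right) 98 = \left(6 + 7\right) 98 = 13 \cdot 98 = 1274$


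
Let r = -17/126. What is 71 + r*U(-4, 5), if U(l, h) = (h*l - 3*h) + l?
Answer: 3203/42 ≈ 76.262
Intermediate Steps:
U(l, h) = l - 3*h + h*l (U(l, h) = (-3*h + h*l) + l = l - 3*h + h*l)
r = -17/126 (r = -17*1/126 = -17/126 ≈ -0.13492)
71 + r*U(-4, 5) = 71 - 17*(-4 - 3*5 + 5*(-4))/126 = 71 - 17*(-4 - 15 - 20)/126 = 71 - 17/126*(-39) = 71 + 221/42 = 3203/42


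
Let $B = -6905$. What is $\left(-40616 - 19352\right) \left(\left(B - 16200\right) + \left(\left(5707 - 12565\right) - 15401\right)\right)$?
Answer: $2720388352$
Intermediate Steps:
$\left(-40616 - 19352\right) \left(\left(B - 16200\right) + \left(\left(5707 - 12565\right) - 15401\right)\right) = \left(-40616 - 19352\right) \left(\left(-6905 - 16200\right) + \left(\left(5707 - 12565\right) - 15401\right)\right) = - 59968 \left(-23105 - 22259\right) = \left(-59968\right) \left(-45364\right) = 2720388352$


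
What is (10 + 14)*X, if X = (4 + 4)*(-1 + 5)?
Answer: 768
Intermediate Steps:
X = 32 (X = 8*4 = 32)
(10 + 14)*X = (10 + 14)*32 = 24*32 = 768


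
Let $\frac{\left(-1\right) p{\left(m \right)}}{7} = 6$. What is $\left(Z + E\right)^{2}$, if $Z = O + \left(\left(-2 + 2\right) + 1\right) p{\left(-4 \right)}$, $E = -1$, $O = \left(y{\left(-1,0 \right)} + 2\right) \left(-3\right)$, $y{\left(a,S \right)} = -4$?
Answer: $1369$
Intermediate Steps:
$p{\left(m \right)} = -42$ ($p{\left(m \right)} = \left(-7\right) 6 = -42$)
$O = 6$ ($O = \left(-4 + 2\right) \left(-3\right) = \left(-2\right) \left(-3\right) = 6$)
$Z = -36$ ($Z = 6 + \left(\left(-2 + 2\right) + 1\right) \left(-42\right) = 6 + \left(0 + 1\right) \left(-42\right) = 6 + 1 \left(-42\right) = 6 - 42 = -36$)
$\left(Z + E\right)^{2} = \left(-36 - 1\right)^{2} = \left(-37\right)^{2} = 1369$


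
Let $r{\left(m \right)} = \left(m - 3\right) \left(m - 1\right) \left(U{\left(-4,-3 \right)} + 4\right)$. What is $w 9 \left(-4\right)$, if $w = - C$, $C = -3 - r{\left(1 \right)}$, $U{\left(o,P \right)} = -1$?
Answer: $-108$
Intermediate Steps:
$r{\left(m \right)} = 3 \left(-1 + m\right) \left(-3 + m\right)$ ($r{\left(m \right)} = \left(m - 3\right) \left(m - 1\right) \left(-1 + 4\right) = \left(-3 + m\right) \left(m - 1\right) 3 = \left(-3 + m\right) \left(-1 + m\right) 3 = \left(-1 + m\right) \left(-3 + m\right) 3 = 3 \left(-1 + m\right) \left(-3 + m\right)$)
$C = -3$ ($C = -3 - \left(9 - 12 + 3 \cdot 1^{2}\right) = -3 - \left(9 - 12 + 3 \cdot 1\right) = -3 - \left(9 - 12 + 3\right) = -3 - 0 = -3 + 0 = -3$)
$w = 3$ ($w = \left(-1\right) \left(-3\right) = 3$)
$w 9 \left(-4\right) = 3 \cdot 9 \left(-4\right) = 27 \left(-4\right) = -108$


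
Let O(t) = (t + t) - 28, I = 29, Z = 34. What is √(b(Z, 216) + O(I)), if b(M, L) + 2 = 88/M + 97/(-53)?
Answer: 3*√2593979/901 ≈ 5.3627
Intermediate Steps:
b(M, L) = -203/53 + 88/M (b(M, L) = -2 + (88/M + 97/(-53)) = -2 + (88/M + 97*(-1/53)) = -2 + (88/M - 97/53) = -2 + (-97/53 + 88/M) = -203/53 + 88/M)
O(t) = -28 + 2*t (O(t) = 2*t - 28 = -28 + 2*t)
√(b(Z, 216) + O(I)) = √((-203/53 + 88/34) + (-28 + 2*29)) = √((-203/53 + 88*(1/34)) + (-28 + 58)) = √((-203/53 + 44/17) + 30) = √(-1119/901 + 30) = √(25911/901) = 3*√2593979/901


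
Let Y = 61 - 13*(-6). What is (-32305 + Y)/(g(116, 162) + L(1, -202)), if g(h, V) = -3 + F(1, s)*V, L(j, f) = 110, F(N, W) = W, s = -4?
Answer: 32166/541 ≈ 59.457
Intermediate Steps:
Y = 139 (Y = 61 + 78 = 139)
g(h, V) = -3 - 4*V
(-32305 + Y)/(g(116, 162) + L(1, -202)) = (-32305 + 139)/((-3 - 4*162) + 110) = -32166/((-3 - 648) + 110) = -32166/(-651 + 110) = -32166/(-541) = -32166*(-1/541) = 32166/541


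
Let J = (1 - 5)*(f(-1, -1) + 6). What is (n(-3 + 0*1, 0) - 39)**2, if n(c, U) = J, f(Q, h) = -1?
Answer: 3481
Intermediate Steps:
J = -20 (J = (1 - 5)*(-1 + 6) = -4*5 = -20)
n(c, U) = -20
(n(-3 + 0*1, 0) - 39)**2 = (-20 - 39)**2 = (-59)**2 = 3481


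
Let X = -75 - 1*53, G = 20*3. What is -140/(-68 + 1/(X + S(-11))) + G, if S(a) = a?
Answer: 586640/9453 ≈ 62.059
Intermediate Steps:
G = 60
X = -128 (X = -75 - 53 = -128)
-140/(-68 + 1/(X + S(-11))) + G = -140/(-68 + 1/(-128 - 11)) + 60 = -140/(-68 + 1/(-139)) + 60 = -140/(-68 - 1/139) + 60 = -140/(-9453/139) + 60 = -139/9453*(-140) + 60 = 19460/9453 + 60 = 586640/9453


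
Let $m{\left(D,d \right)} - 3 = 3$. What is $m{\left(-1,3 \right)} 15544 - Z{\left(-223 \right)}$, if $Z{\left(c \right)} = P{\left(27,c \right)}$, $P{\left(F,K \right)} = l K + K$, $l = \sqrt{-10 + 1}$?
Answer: $93487 + 669 i \approx 93487.0 + 669.0 i$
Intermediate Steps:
$l = 3 i$ ($l = \sqrt{-9} = 3 i \approx 3.0 i$)
$m{\left(D,d \right)} = 6$ ($m{\left(D,d \right)} = 3 + 3 = 6$)
$P{\left(F,K \right)} = K + 3 i K$ ($P{\left(F,K \right)} = 3 i K + K = K + 3 i K$)
$Z{\left(c \right)} = c \left(1 + 3 i\right)$
$m{\left(-1,3 \right)} 15544 - Z{\left(-223 \right)} = 6 \cdot 15544 - - 223 \left(1 + 3 i\right) = 93264 - \left(-223 - 669 i\right) = 93264 + \left(223 + 669 i\right) = 93487 + 669 i$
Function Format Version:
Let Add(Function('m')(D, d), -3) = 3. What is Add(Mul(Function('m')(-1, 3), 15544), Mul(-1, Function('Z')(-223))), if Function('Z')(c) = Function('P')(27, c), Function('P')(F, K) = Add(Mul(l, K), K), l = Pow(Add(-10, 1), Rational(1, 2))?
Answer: Add(93487, Mul(669, I)) ≈ Add(93487., Mul(669.00, I))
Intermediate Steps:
l = Mul(3, I) (l = Pow(-9, Rational(1, 2)) = Mul(3, I) ≈ Mul(3.0000, I))
Function('m')(D, d) = 6 (Function('m')(D, d) = Add(3, 3) = 6)
Function('P')(F, K) = Add(K, Mul(3, I, K)) (Function('P')(F, K) = Add(Mul(Mul(3, I), K), K) = Add(Mul(3, I, K), K) = Add(K, Mul(3, I, K)))
Function('Z')(c) = Mul(c, Add(1, Mul(3, I)))
Add(Mul(Function('m')(-1, 3), 15544), Mul(-1, Function('Z')(-223))) = Add(Mul(6, 15544), Mul(-1, Mul(-223, Add(1, Mul(3, I))))) = Add(93264, Mul(-1, Add(-223, Mul(-669, I)))) = Add(93264, Add(223, Mul(669, I))) = Add(93487, Mul(669, I))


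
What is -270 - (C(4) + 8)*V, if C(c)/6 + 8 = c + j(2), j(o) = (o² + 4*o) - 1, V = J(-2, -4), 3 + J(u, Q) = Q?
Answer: 80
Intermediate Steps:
J(u, Q) = -3 + Q
V = -7 (V = -3 - 4 = -7)
j(o) = -1 + o² + 4*o
C(c) = 18 + 6*c (C(c) = -48 + 6*(c + (-1 + 2² + 4*2)) = -48 + 6*(c + (-1 + 4 + 8)) = -48 + 6*(c + 11) = -48 + 6*(11 + c) = -48 + (66 + 6*c) = 18 + 6*c)
-270 - (C(4) + 8)*V = -270 - ((18 + 6*4) + 8)*(-7) = -270 - ((18 + 24) + 8)*(-7) = -270 - (42 + 8)*(-7) = -270 - 50*(-7) = -270 - 1*(-350) = -270 + 350 = 80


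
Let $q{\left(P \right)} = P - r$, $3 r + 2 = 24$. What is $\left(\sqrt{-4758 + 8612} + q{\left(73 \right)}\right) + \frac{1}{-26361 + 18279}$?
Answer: $\frac{530717}{8082} + \sqrt{3854} \approx 127.75$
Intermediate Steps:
$r = \frac{22}{3}$ ($r = - \frac{2}{3} + \frac{1}{3} \cdot 24 = - \frac{2}{3} + 8 = \frac{22}{3} \approx 7.3333$)
$q{\left(P \right)} = - \frac{22}{3} + P$ ($q{\left(P \right)} = P - \frac{22}{3} = - \frac{22}{3} + P$)
$\left(\sqrt{-4758 + 8612} + q{\left(73 \right)}\right) + \frac{1}{-26361 + 18279} = \left(\sqrt{-4758 + 8612} + \left(- \frac{22}{3} + 73\right)\right) + \frac{1}{-26361 + 18279} = \left(\sqrt{3854} + \frac{197}{3}\right) + \frac{1}{-8082} = \left(\frac{197}{3} + \sqrt{3854}\right) - \frac{1}{8082} = \frac{530717}{8082} + \sqrt{3854}$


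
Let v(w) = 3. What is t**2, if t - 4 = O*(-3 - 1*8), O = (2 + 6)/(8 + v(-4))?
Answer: 16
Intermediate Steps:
O = 8/11 (O = (2 + 6)/(8 + 3) = 8/11 ≈ 0.72727)
t = -4 (t = 4 + 8*(-3 - 1*8)/11 = 4 + 8*(-3 - 8)/11 = 4 + (8/11)*(-11) = 4 - 8 = -4)
t**2 = (-4)**2 = 16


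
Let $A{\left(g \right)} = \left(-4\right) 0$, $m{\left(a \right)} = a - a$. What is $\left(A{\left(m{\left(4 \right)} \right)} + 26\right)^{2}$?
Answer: $676$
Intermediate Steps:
$m{\left(a \right)} = 0$
$A{\left(g \right)} = 0$
$\left(A{\left(m{\left(4 \right)} \right)} + 26\right)^{2} = \left(0 + 26\right)^{2} = 26^{2} = 676$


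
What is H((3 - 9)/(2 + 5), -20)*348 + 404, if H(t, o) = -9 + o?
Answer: -9688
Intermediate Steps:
H((3 - 9)/(2 + 5), -20)*348 + 404 = (-9 - 20)*348 + 404 = -29*348 + 404 = -10092 + 404 = -9688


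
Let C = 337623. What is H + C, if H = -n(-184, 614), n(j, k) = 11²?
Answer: 337502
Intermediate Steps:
n(j, k) = 121
H = -121 (H = -1*121 = -121)
H + C = -121 + 337623 = 337502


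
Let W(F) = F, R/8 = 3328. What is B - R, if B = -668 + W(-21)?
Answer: -27313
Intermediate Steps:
R = 26624 (R = 8*3328 = 26624)
B = -689 (B = -668 - 21 = -689)
B - R = -689 - 1*26624 = -689 - 26624 = -27313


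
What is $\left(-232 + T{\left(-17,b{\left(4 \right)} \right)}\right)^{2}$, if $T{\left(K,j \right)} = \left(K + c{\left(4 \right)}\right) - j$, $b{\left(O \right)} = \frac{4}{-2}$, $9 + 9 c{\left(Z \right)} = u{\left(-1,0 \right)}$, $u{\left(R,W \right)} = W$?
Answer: $61504$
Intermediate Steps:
$c{\left(Z \right)} = -1$ ($c{\left(Z \right)} = -1 + \frac{1}{9} \cdot 0 = -1 + 0 = -1$)
$b{\left(O \right)} = -2$ ($b{\left(O \right)} = 4 \left(- \frac{1}{2}\right) = -2$)
$T{\left(K,j \right)} = -1 + K - j$ ($T{\left(K,j \right)} = \left(K - 1\right) - j = \left(-1 + K\right) - j = -1 + K - j$)
$\left(-232 + T{\left(-17,b{\left(4 \right)} \right)}\right)^{2} = \left(-232 - 16\right)^{2} = \left(-248\right)^{2} = 61504$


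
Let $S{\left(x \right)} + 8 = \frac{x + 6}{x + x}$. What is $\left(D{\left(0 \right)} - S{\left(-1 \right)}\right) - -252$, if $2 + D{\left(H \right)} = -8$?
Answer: $\frac{505}{2} \approx 252.5$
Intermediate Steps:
$D{\left(H \right)} = -10$ ($D{\left(H \right)} = -2 - 8 = -10$)
$S{\left(x \right)} = -8 + \frac{6 + x}{2 x}$ ($S{\left(x \right)} = -8 + \frac{x + 6}{x + x} = -8 + \frac{6 + x}{2 x}$)
$\left(D{\left(0 \right)} - S{\left(-1 \right)}\right) - -252 = \left(-10 - \left(- \frac{15}{2} + \frac{3}{-1}\right)\right) - -252 = \left(-10 - \left(- \frac{15}{2} + 3 \left(-1\right)\right)\right) + 252 = \left(-10 - \left(- \frac{15}{2} - 3\right)\right) + 252 = \left(-10 - - \frac{21}{2}\right) + 252 = \left(-10 + \frac{21}{2}\right) + 252 = \frac{1}{2} + 252 = \frac{505}{2}$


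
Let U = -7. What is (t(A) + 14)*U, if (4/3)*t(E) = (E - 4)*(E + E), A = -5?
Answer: -1141/2 ≈ -570.50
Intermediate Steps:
t(E) = 3*E*(-4 + E)/2 (t(E) = 3*((E - 4)*(E + E))/4 = 3*((-4 + E)*(2*E))/4 = 3*(2*E*(-4 + E))/4 = 3*E*(-4 + E)/2)
(t(A) + 14)*U = ((3/2)*(-5)*(-4 - 5) + 14)*(-7) = ((3/2)*(-5)*(-9) + 14)*(-7) = (135/2 + 14)*(-7) = (163/2)*(-7) = -1141/2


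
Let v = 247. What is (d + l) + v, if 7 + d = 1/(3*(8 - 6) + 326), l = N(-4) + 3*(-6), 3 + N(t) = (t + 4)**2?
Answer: 72709/332 ≈ 219.00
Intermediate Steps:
N(t) = -3 + (4 + t)**2 (N(t) = -3 + (t + 4)**2 = -3 + (4 + t)**2)
l = -21 (l = (-3 + (4 - 4)**2) + 3*(-6) = (-3 + 0**2) - 18 = (-3 + 0) - 18 = -3 - 18 = -21)
d = -2323/332 (d = -7 + 1/(3*(8 - 6) + 326) = -7 + 1/(3*2 + 326) = -7 + 1/(6 + 326) = -7 + 1/332 = -2323/332 ≈ -6.9970)
(d + l) + v = (-2323/332 - 21) + 247 = -9295/332 + 247 = 72709/332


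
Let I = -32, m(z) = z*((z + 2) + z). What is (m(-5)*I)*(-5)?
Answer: 6400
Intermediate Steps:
m(z) = z*(2 + 2*z) (m(z) = z*((2 + z) + z) = z*(2 + 2*z))
(m(-5)*I)*(-5) = ((2*(-5)*(1 - 5))*(-32))*(-5) = ((2*(-5)*(-4))*(-32))*(-5) = (40*(-32))*(-5) = -1280*(-5) = 6400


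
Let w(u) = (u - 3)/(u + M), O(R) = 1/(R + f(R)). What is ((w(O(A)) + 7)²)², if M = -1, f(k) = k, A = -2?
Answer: 5308416/625 ≈ 8493.5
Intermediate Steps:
O(R) = 1/(2*R) (O(R) = 1/(R + R) = 1/(2*R))
w(u) = (-3 + u)/(-1 + u) (w(u) = (u - 3)/(u - 1) = (-3 + u)/(-1 + u))
((w(O(A)) + 7)²)² = (((-3 + (½)/(-2))/(-1 + (½)/(-2)) + 7)²)² = (((-3 + (½)*(-½))/(-1 + (½)*(-½)) + 7)²)² = (((-3 - ¼)/(-1 - ¼) + 7)²)² = ((-13/4/(-5/4) + 7)²)² = ((-⅘*(-13/4) + 7)²)² = ((13/5 + 7)²)² = ((48/5)²)² = (2304/25)² = 5308416/625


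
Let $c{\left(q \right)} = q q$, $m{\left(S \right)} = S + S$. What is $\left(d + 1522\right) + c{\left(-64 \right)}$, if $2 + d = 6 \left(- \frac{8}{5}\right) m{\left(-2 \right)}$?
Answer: $\frac{28272}{5} \approx 5654.4$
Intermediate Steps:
$m{\left(S \right)} = 2 S$
$d = \frac{182}{5}$ ($d = -2 + 6 \left(- \frac{8}{5}\right) 2 \left(-2\right) = -2 + 6 \left(\left(-8\right) \frac{1}{5}\right) \left(-4\right) = -2 + 6 \left(- \frac{8}{5}\right) \left(-4\right) = -2 - - \frac{192}{5} = -2 + \frac{192}{5} = \frac{182}{5} \approx 36.4$)
$c{\left(q \right)} = q^{2}$
$\left(d + 1522\right) + c{\left(-64 \right)} = \left(\frac{182}{5} + 1522\right) + \left(-64\right)^{2} = \frac{7792}{5} + 4096 = \frac{28272}{5}$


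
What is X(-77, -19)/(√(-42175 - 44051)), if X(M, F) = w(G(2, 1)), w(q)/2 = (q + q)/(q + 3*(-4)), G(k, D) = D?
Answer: 2*I*√86226/474243 ≈ 0.0012384*I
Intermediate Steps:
w(q) = 4*q/(-12 + q) (w(q) = 2*((q + q)/(q + 3*(-4))) = 2*((2*q)/(q - 12)) = 2*((2*q)/(-12 + q)) = 2*(2*q/(-12 + q)) = 4*q/(-12 + q))
X(M, F) = -4/11 (X(M, F) = 4*1/(-12 + 1) = 4*1/(-11) = 4*1*(-1/11) = -4/11)
X(-77, -19)/(√(-42175 - 44051)) = -4/(11*√(-42175 - 44051)) = -4*(-I*√86226/86226)/11 = -(-2)*I*√86226/474243 = 2*I*√86226/474243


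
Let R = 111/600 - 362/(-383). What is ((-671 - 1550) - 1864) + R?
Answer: -312824429/76600 ≈ -4083.9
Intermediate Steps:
R = 86571/76600 (R = 111*(1/600) - 362*(-1/383) = 37/200 + 362/383 = 86571/76600 ≈ 1.1302)
((-671 - 1550) - 1864) + R = ((-671 - 1550) - 1864) + 86571/76600 = (-2221 - 1864) + 86571/76600 = -4085 + 86571/76600 = -312824429/76600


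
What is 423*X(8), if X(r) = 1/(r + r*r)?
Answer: 47/8 ≈ 5.8750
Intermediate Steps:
X(r) = 1/(r + r**2)
423*X(8) = 423*(1/(8*(1 + 8))) = 423*((1/8)/9) = 423*((1/8)*(1/9)) = 423*(1/72) = 47/8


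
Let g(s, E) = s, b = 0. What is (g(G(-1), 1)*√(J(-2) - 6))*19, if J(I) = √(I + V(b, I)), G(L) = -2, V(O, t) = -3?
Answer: -38*√(-6 + I*√5) ≈ -17.06 - 94.631*I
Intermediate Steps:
J(I) = √(-3 + I) (J(I) = √(I - 3) = √(-3 + I))
(g(G(-1), 1)*√(J(-2) - 6))*19 = -2*√(√(-3 - 2) - 6)*19 = -2*√(√(-5) - 6)*19 = -2*√(I*√5 - 6)*19 = -2*√(-6 + I*√5)*19 = -38*√(-6 + I*√5)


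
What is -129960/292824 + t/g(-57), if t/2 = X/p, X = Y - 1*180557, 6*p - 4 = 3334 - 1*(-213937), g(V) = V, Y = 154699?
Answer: -7030788181/16789491075 ≈ -0.41876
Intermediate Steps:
p = 72425/2 (p = 2/3 + (3334 - 1*(-213937))/6 = 2/3 + (3334 + 213937)/6 = 2/3 + (1/6)*217271 = 2/3 + 217271/6 = 72425/2 ≈ 36213.)
X = -25858 (X = 154699 - 1*180557 = 154699 - 180557 = -25858)
t = -103432/72425 (t = 2*(-25858/72425/2) = 2*(-25858*2/72425) = 2*(-51716/72425) = -103432/72425 ≈ -1.4281)
-129960/292824 + t/g(-57) = -129960/292824 - 103432/72425/(-57) = -129960*1/292824 - 103432/72425*(-1/57) = -1805/4067 + 103432/4128225 = -7030788181/16789491075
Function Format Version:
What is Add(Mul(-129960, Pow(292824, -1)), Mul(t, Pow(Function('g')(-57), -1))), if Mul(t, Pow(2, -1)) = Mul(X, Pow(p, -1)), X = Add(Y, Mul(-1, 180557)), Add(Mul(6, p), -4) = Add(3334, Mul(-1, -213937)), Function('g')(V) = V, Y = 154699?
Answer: Rational(-7030788181, 16789491075) ≈ -0.41876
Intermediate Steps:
p = Rational(72425, 2) (p = Add(Rational(2, 3), Mul(Rational(1, 6), Add(3334, Mul(-1, -213937)))) = Add(Rational(2, 3), Mul(Rational(1, 6), Add(3334, 213937))) = Add(Rational(2, 3), Mul(Rational(1, 6), 217271)) = Add(Rational(2, 3), Rational(217271, 6)) = Rational(72425, 2) ≈ 36213.)
X = -25858 (X = Add(154699, Mul(-1, 180557)) = Add(154699, -180557) = -25858)
t = Rational(-103432, 72425) (t = Mul(2, Mul(-25858, Pow(Rational(72425, 2), -1))) = Mul(2, Mul(-25858, Rational(2, 72425))) = Mul(2, Rational(-51716, 72425)) = Rational(-103432, 72425) ≈ -1.4281)
Add(Mul(-129960, Pow(292824, -1)), Mul(t, Pow(Function('g')(-57), -1))) = Add(Mul(-129960, Pow(292824, -1)), Mul(Rational(-103432, 72425), Pow(-57, -1))) = Add(Mul(-129960, Rational(1, 292824)), Mul(Rational(-103432, 72425), Rational(-1, 57))) = Add(Rational(-1805, 4067), Rational(103432, 4128225)) = Rational(-7030788181, 16789491075)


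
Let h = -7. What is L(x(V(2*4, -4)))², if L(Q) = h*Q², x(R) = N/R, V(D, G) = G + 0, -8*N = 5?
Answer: 30625/1048576 ≈ 0.029206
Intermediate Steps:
N = -5/8 (N = -⅛*5 = -5/8 ≈ -0.62500)
V(D, G) = G
x(R) = -5/(8*R)
L(Q) = -7*Q²
L(x(V(2*4, -4)))² = (-7*(-5/8/(-4))²)² = (-7*(-5/8*(-¼))²)² = (-7*(5/32)²)² = (-7*25/1024)² = (-175/1024)² = 30625/1048576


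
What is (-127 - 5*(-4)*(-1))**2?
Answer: 21609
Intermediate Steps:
(-127 - 5*(-4)*(-1))**2 = (-127 + 20*(-1))**2 = (-127 - 20)**2 = (-147)**2 = 21609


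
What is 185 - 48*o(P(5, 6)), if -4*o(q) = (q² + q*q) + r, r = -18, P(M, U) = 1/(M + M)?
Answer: -769/25 ≈ -30.760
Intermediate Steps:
P(M, U) = 1/(2*M)
o(q) = 9/2 - q²/2 (o(q) = -((q² + q*q) - 18)/4 = -((q² + q²) - 18)/4 = -(2*q² - 18)/4 = -(-18 + 2*q²)/4 = 9/2 - q²/2)
185 - 48*o(P(5, 6)) = 185 - 48*(9/2 - ((½)/5)²/2) = 185 - 48*(9/2 - ((½)*(⅕))²/2) = 185 - 48*(9/2 - (⅒)²/2) = 185 - 48*(9/2 - ½*1/100) = 185 - 48*(9/2 - 1/200) = 185 - 48*899/200 = 185 - 5394/25 = -769/25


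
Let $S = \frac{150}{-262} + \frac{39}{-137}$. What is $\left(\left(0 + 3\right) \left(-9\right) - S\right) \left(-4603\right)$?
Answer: $\frac{2159658555}{17947} \approx 1.2034 \cdot 10^{5}$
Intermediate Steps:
$S = - \frac{15384}{17947}$ ($S = 150 \left(- \frac{1}{262}\right) + 39 \left(- \frac{1}{137}\right) = - \frac{75}{131} - \frac{39}{137} = - \frac{15384}{17947} \approx -0.85719$)
$\left(\left(0 + 3\right) \left(-9\right) - S\right) \left(-4603\right) = \left(\left(0 + 3\right) \left(-9\right) - - \frac{15384}{17947}\right) \left(-4603\right) = \left(3 \left(-9\right) + \frac{15384}{17947}\right) \left(-4603\right) = \left(-27 + \frac{15384}{17947}\right) \left(-4603\right) = \left(- \frac{469185}{17947}\right) \left(-4603\right) = \frac{2159658555}{17947}$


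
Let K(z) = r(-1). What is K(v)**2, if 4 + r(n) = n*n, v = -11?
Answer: 9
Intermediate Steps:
r(n) = -4 + n**2 (r(n) = -4 + n*n = -4 + n**2)
K(z) = -3 (K(z) = -4 + (-1)**2 = -4 + 1 = -3)
K(v)**2 = (-3)**2 = 9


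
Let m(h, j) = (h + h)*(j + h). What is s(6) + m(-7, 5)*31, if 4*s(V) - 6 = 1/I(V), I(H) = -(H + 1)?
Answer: 24345/28 ≈ 869.46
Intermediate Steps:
I(H) = -1 - H (I(H) = -(1 + H) = -1 - H)
s(V) = 3/2 + 1/(4*(-1 - V))
m(h, j) = 2*h*(h + j) (m(h, j) = (2*h)*(h + j) = 2*h*(h + j))
s(6) + m(-7, 5)*31 = (5 + 6*6)/(4*(1 + 6)) + (2*(-7)*(-7 + 5))*31 = (1/4)*(5 + 36)/7 + (2*(-7)*(-2))*31 = (1/4)*(1/7)*41 + 28*31 = 41/28 + 868 = 24345/28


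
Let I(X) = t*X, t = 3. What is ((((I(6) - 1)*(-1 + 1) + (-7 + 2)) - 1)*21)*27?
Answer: -3402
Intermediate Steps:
I(X) = 3*X
((((I(6) - 1)*(-1 + 1) + (-7 + 2)) - 1)*21)*27 = ((((3*6 - 1)*(-1 + 1) + (-7 + 2)) - 1)*21)*27 = ((((18 - 1)*0 - 5) - 1)*21)*27 = (((17*0 - 5) - 1)*21)*27 = (((0 - 5) - 1)*21)*27 = ((-5 - 1)*21)*27 = -6*21*27 = -126*27 = -3402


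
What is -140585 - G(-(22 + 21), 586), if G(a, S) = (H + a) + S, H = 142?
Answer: -141270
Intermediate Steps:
G(a, S) = 142 + S + a (G(a, S) = (142 + a) + S = 142 + S + a)
-140585 - G(-(22 + 21), 586) = -140585 - (142 + 586 - (22 + 21)) = -140585 - (142 + 586 - 1*43) = -140585 - (142 + 586 - 43) = -140585 - 1*685 = -140585 - 685 = -141270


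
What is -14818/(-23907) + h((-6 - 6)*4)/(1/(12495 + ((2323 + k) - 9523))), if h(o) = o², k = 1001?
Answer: 346794574306/23907 ≈ 1.4506e+7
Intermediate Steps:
-14818/(-23907) + h((-6 - 6)*4)/(1/(12495 + ((2323 + k) - 9523))) = -14818/(-23907) + ((-6 - 6)*4)²/(1/(12495 + ((2323 + 1001) - 9523))) = -14818*(-1/23907) + (-12*4)²/(1/(12495 + (3324 - 9523))) = 14818/23907 + (-48)²/(1/(12495 - 6199)) = 14818/23907 + 2304/(1/6296) = 14818/23907 + 2304*6296 = 14818/23907 + 14505984 = 346794574306/23907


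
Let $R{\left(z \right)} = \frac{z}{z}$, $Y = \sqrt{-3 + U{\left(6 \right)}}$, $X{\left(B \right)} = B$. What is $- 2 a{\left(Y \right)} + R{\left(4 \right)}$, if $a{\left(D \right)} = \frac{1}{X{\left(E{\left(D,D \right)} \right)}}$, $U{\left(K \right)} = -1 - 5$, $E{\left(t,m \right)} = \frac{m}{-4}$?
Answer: $1 - \frac{8 i}{3} \approx 1.0 - 2.6667 i$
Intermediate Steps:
$E{\left(t,m \right)} = - \frac{m}{4}$ ($E{\left(t,m \right)} = m \left(- \frac{1}{4}\right) = - \frac{m}{4}$)
$U{\left(K \right)} = -6$
$Y = 3 i$ ($Y = \sqrt{-3 - 6} = \sqrt{-9} = 3 i \approx 3.0 i$)
$a{\left(D \right)} = - \frac{4}{D}$ ($a{\left(D \right)} = \frac{1}{\left(- \frac{1}{4}\right) D} = - \frac{4}{D}$)
$R{\left(z \right)} = 1$
$- 2 a{\left(Y \right)} + R{\left(4 \right)} = - 2 \left(- \frac{4}{3 i}\right) + 1 = - 2 \left(- 4 \left(- \frac{i}{3}\right)\right) + 1 = - 2 \frac{4 i}{3} + 1 = - \frac{8 i}{3} + 1 = 1 - \frac{8 i}{3}$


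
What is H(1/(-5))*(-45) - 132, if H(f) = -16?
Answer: 588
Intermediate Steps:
H(1/(-5))*(-45) - 132 = -16*(-45) - 132 = 720 - 132 = 588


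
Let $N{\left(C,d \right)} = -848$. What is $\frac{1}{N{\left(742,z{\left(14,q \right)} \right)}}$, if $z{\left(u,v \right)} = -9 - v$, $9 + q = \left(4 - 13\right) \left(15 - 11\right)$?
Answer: $- \frac{1}{848} \approx -0.0011792$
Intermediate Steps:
$q = -45$ ($q = -9 + \left(4 - 13\right) \left(15 - 11\right) = -9 - 36 = -45$)
$\frac{1}{N{\left(742,z{\left(14,q \right)} \right)}} = \frac{1}{-848} = - \frac{1}{848}$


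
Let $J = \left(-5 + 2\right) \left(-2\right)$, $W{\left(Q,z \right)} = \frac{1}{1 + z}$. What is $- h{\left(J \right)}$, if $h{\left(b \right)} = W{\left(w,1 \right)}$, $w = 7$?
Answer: $- \frac{1}{2} \approx -0.5$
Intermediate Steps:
$J = 6$ ($J = \left(-3\right) \left(-2\right) = 6$)
$h{\left(b \right)} = \frac{1}{2}$ ($h{\left(b \right)} = \frac{1}{1 + 1} = \frac{1}{2}$)
$- h{\left(J \right)} = \left(-1\right) \frac{1}{2} = - \frac{1}{2}$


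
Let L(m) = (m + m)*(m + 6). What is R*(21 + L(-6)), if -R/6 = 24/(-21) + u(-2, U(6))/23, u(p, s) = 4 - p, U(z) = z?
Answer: 2556/23 ≈ 111.13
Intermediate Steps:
L(m) = 2*m*(6 + m) (L(m) = (2*m)*(6 + m) = 2*m*(6 + m))
R = 852/161 (R = -6*(24/(-21) + (4 - 1*(-2))/23) = -6*(24*(-1/21) + (4 + 2)*(1/23)) = -6*(-8/7 + 6*(1/23)) = -6*(-8/7 + 6/23) = -6*(-142/161) = 852/161 ≈ 5.2919)
R*(21 + L(-6)) = 852*(21 + 2*(-6)*(6 - 6))/161 = 852*(21 + 2*(-6)*0)/161 = 852*(21 + 0)/161 = (852/161)*21 = 2556/23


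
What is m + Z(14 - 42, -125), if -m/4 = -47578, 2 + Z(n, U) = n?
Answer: 190282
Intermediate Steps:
Z(n, U) = -2 + n
m = 190312 (m = -4*(-47578) = 190312)
m + Z(14 - 42, -125) = 190312 + (-2 + (14 - 42)) = 190312 + (-2 - 28) = 190312 - 30 = 190282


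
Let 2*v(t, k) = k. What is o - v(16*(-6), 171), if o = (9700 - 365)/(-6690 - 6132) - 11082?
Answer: -71599510/6411 ≈ -11168.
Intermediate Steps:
v(t, k) = k/2
o = -142102739/12822 (o = 9335/(-12822) - 11082 = 9335*(-1/12822) - 11082 = -9335/12822 - 11082 = -142102739/12822 ≈ -11083.)
o - v(16*(-6), 171) = -142102739/12822 - 171/2 = -71599510/6411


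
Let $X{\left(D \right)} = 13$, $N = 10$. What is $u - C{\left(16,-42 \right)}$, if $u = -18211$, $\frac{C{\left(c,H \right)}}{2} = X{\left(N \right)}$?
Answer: $-18237$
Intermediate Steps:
$C{\left(c,H \right)} = 26$ ($C{\left(c,H \right)} = 2 \cdot 13 = 26$)
$u - C{\left(16,-42 \right)} = -18211 - 26 = -18237$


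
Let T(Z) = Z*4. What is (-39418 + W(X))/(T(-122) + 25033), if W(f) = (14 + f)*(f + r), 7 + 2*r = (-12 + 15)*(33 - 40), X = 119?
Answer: -25453/24545 ≈ -1.0370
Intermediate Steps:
T(Z) = 4*Z
r = -14 (r = -7/2 + ((-12 + 15)*(33 - 40))/2 = -7/2 + (3*(-7))/2 = -7/2 + (½)*(-21) = -7/2 - 21/2 = -14)
W(f) = (-14 + f)*(14 + f) (W(f) = (14 + f)*(f - 14) = (14 + f)*(-14 + f) = (-14 + f)*(14 + f))
(-39418 + W(X))/(T(-122) + 25033) = (-39418 + (-196 + 119²))/(4*(-122) + 25033) = (-39418 + (-196 + 14161))/(-488 + 25033) = (-39418 + 13965)/24545 = -25453*1/24545 = -25453/24545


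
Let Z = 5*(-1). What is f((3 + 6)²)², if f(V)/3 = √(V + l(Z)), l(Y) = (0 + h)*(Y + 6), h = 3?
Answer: 756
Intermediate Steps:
Z = -5
l(Y) = 18 + 3*Y (l(Y) = (0 + 3)*(Y + 6) = 3*(6 + Y) = 18 + 3*Y)
f(V) = 3*√(3 + V) (f(V) = 3*√(V + (18 + 3*(-5))) = 3*√(V + (18 - 15)) = 3*√(V + 3) = 3*√(3 + V))
f((3 + 6)²)² = (3*√(3 + (3 + 6)²))² = (3*√(3 + 9²))² = (3*√(3 + 81))² = (3*√84)² = (3*(2*√21))² = (6*√21)² = 756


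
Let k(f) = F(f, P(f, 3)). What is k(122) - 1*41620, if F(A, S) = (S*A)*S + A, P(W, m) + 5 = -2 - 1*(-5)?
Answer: -41010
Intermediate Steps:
P(W, m) = -2 (P(W, m) = -5 + (-2 - 1*(-5)) = -5 + (-2 + 5) = -5 + 3 = -2)
F(A, S) = A + A*S² (F(A, S) = (A*S)*S + A = A*S² + A = A + A*S²)
k(f) = 5*f (k(f) = f*(1 + (-2)²) = f*(1 + 4) = f*5 = 5*f)
k(122) - 1*41620 = 5*122 - 1*41620 = 610 - 41620 = -41010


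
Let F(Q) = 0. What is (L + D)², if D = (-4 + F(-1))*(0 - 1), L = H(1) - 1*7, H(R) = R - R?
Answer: 9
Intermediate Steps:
H(R) = 0
L = -7 (L = 0 - 1*7 = 0 - 7 = -7)
D = 4 (D = (-4 + 0)*(0 - 1) = -4*(-1) = 4)
(L + D)² = (-7 + 4)² = (-3)² = 9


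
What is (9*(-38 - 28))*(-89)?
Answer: 52866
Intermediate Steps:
(9*(-38 - 28))*(-89) = (9*(-66))*(-89) = -594*(-89) = 52866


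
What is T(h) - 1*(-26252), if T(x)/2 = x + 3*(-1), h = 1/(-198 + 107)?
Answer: 2388384/91 ≈ 26246.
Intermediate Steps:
h = -1/91 (h = 1/(-91) = -1/91 ≈ -0.010989)
T(x) = -6 + 2*x (T(x) = 2*(x + 3*(-1)) = 2*(x - 3) = 2*(-3 + x) = -6 + 2*x)
T(h) - 1*(-26252) = (-6 + 2*(-1/91)) - 1*(-26252) = (-6 - 2/91) + 26252 = -548/91 + 26252 = 2388384/91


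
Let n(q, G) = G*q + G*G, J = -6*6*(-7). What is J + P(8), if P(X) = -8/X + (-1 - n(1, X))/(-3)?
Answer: 826/3 ≈ 275.33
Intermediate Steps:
J = 252 (J = -36*(-7) = 252)
n(q, G) = G² + G*q (n(q, G) = G*q + G² = G² + G*q)
P(X) = ⅓ - 8/X + X*(1 + X)/3 (P(X) = -8/X + (-1 - X*(X + 1))/(-3) = -8/X + (-1 - X*(1 + X))*(-⅓) = -8/X + (⅓ + X*(1 + X)/3) = ⅓ - 8/X + X*(1 + X)/3)
J + P(8) = 252 + (⅓)*(-24 + 8*(1 + 8*(1 + 8)))/8 = 252 + (⅓)*(⅛)*(-24 + 8*(1 + 8*9)) = 252 + (⅓)*(⅛)*(-24 + 8*(1 + 72)) = 252 + (⅓)*(⅛)*(-24 + 8*73) = 252 + (⅓)*(⅛)*(-24 + 584) = 252 + (⅓)*(⅛)*560 = 252 + 70/3 = 826/3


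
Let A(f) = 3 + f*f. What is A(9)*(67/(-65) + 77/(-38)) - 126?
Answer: -472752/1235 ≈ -382.79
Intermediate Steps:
A(f) = 3 + f²
A(9)*(67/(-65) + 77/(-38)) - 126 = (3 + 9²)*(67/(-65) + 77/(-38)) - 126 = (3 + 81)*(67*(-1/65) + 77*(-1/38)) - 126 = 84*(-67/65 - 77/38) - 126 = 84*(-7551/2470) - 126 = -317142/1235 - 126 = -472752/1235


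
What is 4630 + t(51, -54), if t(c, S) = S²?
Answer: 7546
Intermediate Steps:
4630 + t(51, -54) = 4630 + (-54)² = 4630 + 2916 = 7546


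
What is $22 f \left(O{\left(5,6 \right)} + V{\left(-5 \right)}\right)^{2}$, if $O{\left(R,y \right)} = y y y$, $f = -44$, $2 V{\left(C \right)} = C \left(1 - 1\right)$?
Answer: $-45163008$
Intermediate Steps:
$V{\left(C \right)} = 0$ ($V{\left(C \right)} = \frac{C \left(1 - 1\right)}{2} = \frac{C 0}{2} = \frac{1}{2} \cdot 0 = 0$)
$O{\left(R,y \right)} = y^{3}$ ($O{\left(R,y \right)} = y^{2} y = y^{3}$)
$22 f \left(O{\left(5,6 \right)} + V{\left(-5 \right)}\right)^{2} = 22 \left(-44\right) \left(6^{3} + 0\right)^{2} = - 968 \left(216 + 0\right)^{2} = - 968 \cdot 216^{2} = \left(-968\right) 46656 = -45163008$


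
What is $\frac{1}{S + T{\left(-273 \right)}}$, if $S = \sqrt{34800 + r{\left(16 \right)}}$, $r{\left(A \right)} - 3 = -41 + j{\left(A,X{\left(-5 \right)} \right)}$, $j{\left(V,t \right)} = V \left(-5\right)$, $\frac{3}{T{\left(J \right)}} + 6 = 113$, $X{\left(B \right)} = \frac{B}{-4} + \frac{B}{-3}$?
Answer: $- \frac{321}{397074209} + \frac{11449 \sqrt{34682}}{397074209} \approx 0.0053689$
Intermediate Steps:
$X{\left(B \right)} = - \frac{7 B}{12}$ ($X{\left(B \right)} = B \left(- \frac{1}{4}\right) + B \left(- \frac{1}{3}\right) = - \frac{B}{4} - \frac{B}{3} = - \frac{7 B}{12}$)
$T{\left(J \right)} = \frac{3}{107}$ ($T{\left(J \right)} = \frac{3}{-6 + 113} = \frac{3}{107}$)
$j{\left(V,t \right)} = - 5 V$
$r{\left(A \right)} = -38 - 5 A$ ($r{\left(A \right)} = 3 - \left(41 + 5 A\right) = -38 - 5 A$)
$S = \sqrt{34682}$ ($S = \sqrt{34800 - 118} = \sqrt{34682} \approx 186.23$)
$\frac{1}{S + T{\left(-273 \right)}} = \frac{1}{\sqrt{34682} + \frac{3}{107}} = \frac{1}{\frac{3}{107} + \sqrt{34682}}$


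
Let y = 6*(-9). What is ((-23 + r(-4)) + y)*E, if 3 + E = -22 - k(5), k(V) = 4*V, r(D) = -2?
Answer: 3555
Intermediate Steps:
y = -54
E = -45 (E = -3 + (-22 - 4*5) = -3 + (-22 - 1*20) = -3 + (-22 - 20) = -3 - 42 = -45)
((-23 + r(-4)) + y)*E = ((-23 - 2) - 54)*(-45) = (-25 - 54)*(-45) = -79*(-45) = 3555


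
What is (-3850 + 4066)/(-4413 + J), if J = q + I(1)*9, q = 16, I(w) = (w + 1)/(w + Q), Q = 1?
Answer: -54/1097 ≈ -0.049225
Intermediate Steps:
I(w) = 1 (I(w) = (w + 1)/(w + 1) = (1 + w)/(1 + w) = 1)
J = 25 (J = 16 + 1*9 = 16 + 9 = 25)
(-3850 + 4066)/(-4413 + J) = (-3850 + 4066)/(-4413 + 25) = 216/(-4388) = 216*(-1/4388) = -54/1097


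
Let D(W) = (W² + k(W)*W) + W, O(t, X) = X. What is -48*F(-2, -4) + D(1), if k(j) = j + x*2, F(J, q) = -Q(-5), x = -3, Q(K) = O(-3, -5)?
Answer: -243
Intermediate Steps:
Q(K) = -5
F(J, q) = 5 (F(J, q) = -1*(-5) = 5)
k(j) = -6 + j (k(j) = j - 3*2 = j - 6 = -6 + j)
D(W) = W + W² + W*(-6 + W) (D(W) = (W² + (-6 + W)*W) + W = (W² + W*(-6 + W)) + W = W + W² + W*(-6 + W))
-48*F(-2, -4) + D(1) = -48*5 + 1*(-5 + 2*1) = -240 + 1*(-5 + 2) = -240 + 1*(-3) = -240 - 3 = -243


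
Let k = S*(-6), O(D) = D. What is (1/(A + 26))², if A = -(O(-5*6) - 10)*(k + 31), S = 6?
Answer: 1/30276 ≈ 3.3029e-5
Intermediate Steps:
k = -36 (k = 6*(-6) = -36)
A = -200 (A = -(-5*6 - 10)*(-36 + 31) = -(-30 - 10)*(-5) = -(-40)*(-5) = -1*200 = -200)
(1/(A + 26))² = (1/(-200 + 26))² = (1/(-174))² = (-1/174)² = 1/30276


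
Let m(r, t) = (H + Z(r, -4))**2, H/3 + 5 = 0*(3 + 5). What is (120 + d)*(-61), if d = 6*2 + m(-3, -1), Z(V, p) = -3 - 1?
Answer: -30073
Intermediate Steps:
Z(V, p) = -4
H = -15 (H = -15 + 3*(0*(3 + 5)) = -15 + 3*(0*8) = -15 + 3*0 = -15 + 0 = -15)
m(r, t) = 361 (m(r, t) = (-15 - 4)**2 = (-19)**2 = 361)
d = 373 (d = 6*2 + 361 = 12 + 361 = 373)
(120 + d)*(-61) = (120 + 373)*(-61) = 493*(-61) = -30073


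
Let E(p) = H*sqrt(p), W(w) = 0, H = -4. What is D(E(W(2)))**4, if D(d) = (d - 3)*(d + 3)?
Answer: 6561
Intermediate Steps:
E(p) = -4*sqrt(p)
D(d) = (-3 + d)*(3 + d)
D(E(W(2)))**4 = (-9 + (-4*sqrt(0))**2)**4 = (-9 + (-4*0)**2)**4 = (-9 + 0**2)**4 = (-9 + 0)**4 = (-9)**4 = 6561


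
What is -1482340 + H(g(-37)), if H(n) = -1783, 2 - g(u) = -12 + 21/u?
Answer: -1484123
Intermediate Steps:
g(u) = 14 - 21/u (g(u) = 2 - (-12 + 21/u) = 2 + (12 - 21/u) = 14 - 21/u)
-1482340 + H(g(-37)) = -1482340 - 1783 = -1484123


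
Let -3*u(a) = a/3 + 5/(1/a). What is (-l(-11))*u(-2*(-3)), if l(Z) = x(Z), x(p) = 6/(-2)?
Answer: -32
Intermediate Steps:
x(p) = -3 (x(p) = 6*(-½) = -3)
u(a) = -16*a/9 (u(a) = -(a/3 + 5/(1/a))/3 = -(a*(⅓) + 5*a)/3 = -(a/3 + 5*a)/3 = -16*a/9)
l(Z) = -3
(-l(-11))*u(-2*(-3)) = (-1*(-3))*(-(-32)*(-3)/9) = 3*(-16/9*6) = 3*(-32/3) = -32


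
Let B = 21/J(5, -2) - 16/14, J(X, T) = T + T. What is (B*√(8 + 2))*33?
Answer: -5907*√10/28 ≈ -667.13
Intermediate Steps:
J(X, T) = 2*T
B = -179/28 (B = 21/((2*(-2))) - 16/14 = 21/(-4) - 16*1/14 = 21*(-¼) - 8/7 = -21/4 - 8/7 = -179/28 ≈ -6.3929)
(B*√(8 + 2))*33 = -179*√(8 + 2)/28*33 = -179*√10/28*33 = -5907*√10/28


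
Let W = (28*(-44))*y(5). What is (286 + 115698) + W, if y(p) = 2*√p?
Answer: 115984 - 2464*√5 ≈ 1.1047e+5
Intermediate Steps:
W = -2464*√5 (W = (28*(-44))*(2*√5) = -2464*√5 ≈ -5509.7)
(286 + 115698) + W = (286 + 115698) - 2464*√5 = 115984 - 2464*√5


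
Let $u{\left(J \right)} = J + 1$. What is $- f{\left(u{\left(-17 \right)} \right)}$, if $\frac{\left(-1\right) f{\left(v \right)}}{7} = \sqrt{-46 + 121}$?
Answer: $35 \sqrt{3} \approx 60.622$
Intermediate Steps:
$u{\left(J \right)} = 1 + J$
$f{\left(v \right)} = - 35 \sqrt{3}$ ($f{\left(v \right)} = - 7 \sqrt{-46 + 121} = - 7 \sqrt{75} = - 7 \cdot 5 \sqrt{3} = - 35 \sqrt{3}$)
$- f{\left(u{\left(-17 \right)} \right)} = - \left(-35\right) \sqrt{3} = 35 \sqrt{3}$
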